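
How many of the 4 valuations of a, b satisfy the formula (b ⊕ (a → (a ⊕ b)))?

a | b || (b ⊕ (a → (a ⊕ b)))
F | F ||          T         
F | T ||          F         
T | F ||          T         
T | T ||          T         
The formula is true on 3 of the 4 rows.

3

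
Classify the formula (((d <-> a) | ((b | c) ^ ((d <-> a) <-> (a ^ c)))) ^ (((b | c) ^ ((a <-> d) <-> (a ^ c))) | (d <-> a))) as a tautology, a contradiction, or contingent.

contradiction

a  b  c  d     (d <-> a)  (b | c)  (a ^ c)  ((d <-> a) <-> (a ^ c))  (a <-> d)  ((a <-> d) <-> (a ^ c))  φ
F  F  F  F         T         F        F                F                 T                 F             F
F  F  F  T         F         F        F                T                 F                 T             F
F  F  T  F         T         T        T                T                 T                 T             F
F  F  T  T         F         T        T                F                 F                 F             F
F  T  F  F         T         T        F                F                 T                 F             F
F  T  F  T         F         T        F                T                 F                 T             F
F  T  T  F         T         T        T                T                 T                 T             F
F  T  T  T         F         T        T                F                 F                 F             F
T  F  F  F         F         F        T                F                 F                 F             F
T  F  F  T         T         F        T                T                 T                 T             F
T  F  T  F         F         T        F                T                 F                 T             F
T  F  T  T         T         T        F                F                 T                 F             F
T  T  F  F         F         T        T                F                 F                 F             F
T  T  F  T         T         T        T                T                 T                 T             F
T  T  T  F         F         T        F                T                 F                 T             F
T  T  T  T         T         T        F                F                 T                 F             F
Every row is F, so the formula is a contradiction.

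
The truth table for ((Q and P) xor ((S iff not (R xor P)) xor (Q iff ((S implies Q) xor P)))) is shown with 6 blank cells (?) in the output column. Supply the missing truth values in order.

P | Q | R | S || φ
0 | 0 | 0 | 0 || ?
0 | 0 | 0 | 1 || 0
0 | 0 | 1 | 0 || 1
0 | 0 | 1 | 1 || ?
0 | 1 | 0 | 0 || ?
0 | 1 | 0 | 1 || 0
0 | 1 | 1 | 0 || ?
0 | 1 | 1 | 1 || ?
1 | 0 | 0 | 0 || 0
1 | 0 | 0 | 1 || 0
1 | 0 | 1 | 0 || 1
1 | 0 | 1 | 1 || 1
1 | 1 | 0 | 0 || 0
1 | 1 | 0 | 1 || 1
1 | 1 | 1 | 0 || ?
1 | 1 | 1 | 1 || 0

Row P=0, Q=0, R=0, S=0: (Q and P) = 0, ((S iff not (R xor P)) xor (Q iff ((S implies Q) xor P))) = 0, so the formula = 0.
Row P=0, Q=0, R=1, S=1: (Q and P) = 0, ((S iff not (R xor P)) xor (Q iff ((S implies Q) xor P))) = 1, so the formula = 1.
Row P=0, Q=1, R=0, S=0: (Q and P) = 0, ((S iff not (R xor P)) xor (Q iff ((S implies Q) xor P))) = 1, so the formula = 1.
Row P=0, Q=1, R=1, S=0: (Q and P) = 0, ((S iff not (R xor P)) xor (Q iff ((S implies Q) xor P))) = 0, so the formula = 0.
Row P=0, Q=1, R=1, S=1: (Q and P) = 0, ((S iff not (R xor P)) xor (Q iff ((S implies Q) xor P))) = 1, so the formula = 1.
Row P=1, Q=1, R=1, S=0: (Q and P) = 1, ((S iff not (R xor P)) xor (Q iff ((S implies Q) xor P))) = 0, so the formula = 1.

0, 1, 1, 0, 1, 1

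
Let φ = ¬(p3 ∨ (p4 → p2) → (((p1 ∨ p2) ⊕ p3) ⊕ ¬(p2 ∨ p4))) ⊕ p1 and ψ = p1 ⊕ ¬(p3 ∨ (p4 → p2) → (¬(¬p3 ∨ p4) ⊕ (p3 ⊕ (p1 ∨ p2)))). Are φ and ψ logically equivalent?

p1 | p2 | p3 | p4 || φ | ψ
T  | T  | T  | T  || F | F
T  | T  | T  | F  || F | T
T  | T  | F  | T  || T | T
T  | T  | F  | F  || T | T
T  | F  | T  | T  || F | F
T  | F  | T  | F  || T | T
T  | F  | F  | T  || T | T
T  | F  | F  | F  || F | T
F  | T  | T  | T  || T | T
F  | T  | T  | F  || T | F
F  | T  | F  | T  || F | F
F  | T  | F  | F  || F | F
F  | F  | T  | T  || F | F
F  | F  | T  | F  || T | T
F  | F  | F  | T  || F | F
F  | F  | F  | F  || F | T
The columns differ at p1=T, p2=T, p3=T, p4=F (φ=F, ψ=T), so they are not equivalent.

not equivalent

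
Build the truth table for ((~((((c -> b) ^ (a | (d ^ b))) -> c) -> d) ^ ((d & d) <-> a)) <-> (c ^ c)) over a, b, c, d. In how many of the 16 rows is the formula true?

7

a | b | c | d | φ
- | - | - | - | -
T | T | T | T | F
T | T | T | F | F
T | T | F | T | F
T | T | F | F | F
T | F | T | T | F
T | F | T | F | F
T | F | F | T | F
T | F | F | F | F
F | T | T | T | T
F | T | T | F | T
F | T | F | T | T
F | T | F | F | T
F | F | T | T | T
F | F | T | F | T
F | F | F | T | T
F | F | F | F | F
The formula is true on 7 of the 16 rows.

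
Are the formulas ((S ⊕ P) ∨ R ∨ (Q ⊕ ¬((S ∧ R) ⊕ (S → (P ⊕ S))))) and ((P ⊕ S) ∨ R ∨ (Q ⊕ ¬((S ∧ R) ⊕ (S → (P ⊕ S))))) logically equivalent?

equivalent

P | Q | R | S || φ | ψ
0 | 0 | 0 | 0 || 0 | 0
0 | 0 | 0 | 1 || 1 | 1
0 | 0 | 1 | 0 || 1 | 1
0 | 0 | 1 | 1 || 1 | 1
0 | 1 | 0 | 0 || 1 | 1
0 | 1 | 0 | 1 || 1 | 1
0 | 1 | 1 | 0 || 1 | 1
0 | 1 | 1 | 1 || 1 | 1
1 | 0 | 0 | 0 || 1 | 1
1 | 0 | 0 | 1 || 1 | 1
1 | 0 | 1 | 0 || 1 | 1
1 | 0 | 1 | 1 || 1 | 1
1 | 1 | 0 | 0 || 1 | 1
1 | 1 | 0 | 1 || 0 | 0
1 | 1 | 1 | 0 || 1 | 1
1 | 1 | 1 | 1 || 1 | 1
The columns for φ and ψ agree on every row, so they are logically equivalent.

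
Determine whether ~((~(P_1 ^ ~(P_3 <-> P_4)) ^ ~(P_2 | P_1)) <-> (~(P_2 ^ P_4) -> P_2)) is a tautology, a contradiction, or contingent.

P_1 | P_2 | P_3 | P_4 | φ
--- | --- | --- | --- | -
 1  |  1  |  1  |  1  | 1
 1  |  1  |  1  |  0  | 0
 1  |  1  |  0  |  1  | 0
 1  |  1  |  0  |  0  | 1
 1  |  0  |  1  |  1  | 1
 1  |  0  |  1  |  0  | 1
 1  |  0  |  0  |  1  | 0
 1  |  0  |  0  |  0  | 0
 0  |  1  |  1  |  1  | 0
 0  |  1  |  1  |  0  | 1
 0  |  1  |  0  |  1  | 1
 0  |  1  |  0  |  0  | 0
 0  |  0  |  1  |  1  | 1
 0  |  0  |  1  |  0  | 1
 0  |  0  |  0  |  1  | 0
 0  |  0  |  0  |  0  | 0
8 of 16 rows are 1, so the formula is contingent.

contingent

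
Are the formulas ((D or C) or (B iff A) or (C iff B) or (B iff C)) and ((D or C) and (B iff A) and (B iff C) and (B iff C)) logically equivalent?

not equivalent

  A   |   B   |   C   |   D   ||   φ   |   ψ  
 True |  True |  True |  True ||  True |  True
 True |  True |  True | False ||  True |  True
 True |  True | False |  True ||  True | False
 True |  True | False | False ||  True | False
 True | False |  True |  True ||  True | False
 True | False |  True | False ||  True | False
 True | False | False |  True ||  True | False
 True | False | False | False ||  True | False
False |  True |  True |  True ||  True | False
False |  True |  True | False ||  True | False
False |  True | False |  True ||  True | False
False |  True | False | False || False | False
False | False |  True |  True ||  True | False
False | False |  True | False ||  True | False
False | False | False |  True ||  True |  True
False | False | False | False ||  True | False
The columns differ at A=True, B=True, C=False, D=True (φ=True, ψ=False), so they are not equivalent.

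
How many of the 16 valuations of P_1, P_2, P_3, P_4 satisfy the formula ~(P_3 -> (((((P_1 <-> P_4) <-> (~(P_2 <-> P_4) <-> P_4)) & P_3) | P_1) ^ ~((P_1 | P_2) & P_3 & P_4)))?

P_1  P_2  P_3  P_4  |  φ
 1    1    1    1   |  0
 1    1    1    0   |  1
 1    1    0    1   |  0
 1    1    0    0   |  0
 1    0    1    1   |  0
 1    0    1    0   |  1
 1    0    0    1   |  0
 1    0    0    0   |  0
 0    1    1    1   |  0
 0    1    1    0   |  0
 0    1    0    1   |  0
 0    1    0    0   |  0
 0    0    1    1   |  0
 0    0    1    0   |  1
 0    0    0    1   |  0
 0    0    0    0   |  0
The formula is true on 3 of the 16 rows.

3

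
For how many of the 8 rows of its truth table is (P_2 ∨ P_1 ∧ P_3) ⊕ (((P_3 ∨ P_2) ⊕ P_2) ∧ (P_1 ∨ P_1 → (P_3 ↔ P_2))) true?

P_1 | P_2 | P_3 || φ
 0  |  0  |  0  || 0
 0  |  0  |  1  || 1
 0  |  1  |  0  || 1
 0  |  1  |  1  || 1
 1  |  0  |  0  || 0
 1  |  0  |  1  || 1
 1  |  1  |  0  || 1
 1  |  1  |  1  || 1
The formula is true on 6 of the 8 rows.

6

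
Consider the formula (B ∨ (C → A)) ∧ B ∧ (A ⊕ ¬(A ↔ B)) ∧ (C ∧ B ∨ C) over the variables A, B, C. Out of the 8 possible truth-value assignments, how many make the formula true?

  A   |   B   |   C   |   φ  
----- | ----- | ----- | -----
 True |  True |  True |  True
 True |  True | False | False
 True | False |  True | False
 True | False | False | False
False |  True |  True |  True
False |  True | False | False
False | False |  True | False
False | False | False | False
The formula is true on 2 of the 8 rows.

2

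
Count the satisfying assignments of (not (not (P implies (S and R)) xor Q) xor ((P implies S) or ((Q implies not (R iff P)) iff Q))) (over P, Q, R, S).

P | Q | R | S | (S and R) | (P implies (S and R)) | not (P implies (S and R)) | (P implies S) | (R iff P) | not (R iff P) | (Q implies not (R iff P)) | φ
- | - | - | - | --------- | --------------------- | ------------------------- | ------------- | --------- | ------------- | ------------------------- | -
F | F | F | F |     F     |           T           |             F             |       T       |     T     |       F       |             T             | F
F | F | F | T |     F     |           T           |             F             |       T       |     T     |       F       |             T             | F
F | F | T | F |     F     |           T           |             F             |       T       |     F     |       T       |             T             | F
F | F | T | T |     T     |           T           |             F             |       T       |     F     |       T       |             T             | F
F | T | F | F |     F     |           T           |             F             |       T       |     T     |       F       |             F             | T
F | T | F | T |     F     |           T           |             F             |       T       |     T     |       F       |             F             | T
F | T | T | F |     F     |           T           |             F             |       T       |     F     |       T       |             T             | T
F | T | T | T |     T     |           T           |             F             |       T       |     F     |       T       |             T             | T
T | F | F | F |     F     |           F           |             T             |       F       |     F     |       T       |             T             | F
T | F | F | T |     F     |           F           |             T             |       T       |     F     |       T       |             T             | T
T | F | T | F |     F     |           F           |             T             |       F       |     T     |       F       |             T             | F
T | F | T | T |     T     |           T           |             F             |       T       |     T     |       F       |             T             | F
T | T | F | F |     F     |           F           |             T             |       F       |     F     |       T       |             T             | F
T | T | F | T |     F     |           F           |             T             |       T       |     F     |       T       |             T             | F
T | T | T | F |     F     |           F           |             T             |       F       |     T     |       F       |             F             | T
T | T | T | T |     T     |           T           |             F             |       T       |     T     |       F       |             F             | T
The formula is true on 7 of the 16 rows.

7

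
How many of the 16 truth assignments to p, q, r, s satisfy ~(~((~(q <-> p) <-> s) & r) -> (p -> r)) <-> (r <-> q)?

p  q  r  s  |  (q <-> p)  ~(q <-> p)  (~(q <-> p) <-> s)  ((~(q <-> p) <-> s) & r)  ~((~(q <-> p) <-> s) & r)  (p -> r)  (r <-> q)  φ
F  F  F  F  |      T          F               T                      F                          T                 T          T      F
F  F  F  T  |      T          F               F                      F                          T                 T          T      F
F  F  T  F  |      T          F               T                      T                          F                 T          F      T
F  F  T  T  |      T          F               F                      F                          T                 T          F      T
F  T  F  F  |      F          T               F                      F                          T                 T          F      T
F  T  F  T  |      F          T               T                      F                          T                 T          F      T
F  T  T  F  |      F          T               F                      F                          T                 T          T      F
F  T  T  T  |      F          T               T                      T                          F                 T          T      F
T  F  F  F  |      F          T               F                      F                          T                 F          T      T
T  F  F  T  |      F          T               T                      F                          T                 F          T      T
T  F  T  F  |      F          T               F                      F                          T                 T          F      T
T  F  T  T  |      F          T               T                      T                          F                 T          F      T
T  T  F  F  |      T          F               T                      F                          T                 F          F      F
T  T  F  T  |      T          F               F                      F                          T                 F          F      F
T  T  T  F  |      T          F               T                      T                          F                 T          T      F
T  T  T  T  |      T          F               F                      F                          T                 T          T      F
The formula is true on 8 of the 16 rows.

8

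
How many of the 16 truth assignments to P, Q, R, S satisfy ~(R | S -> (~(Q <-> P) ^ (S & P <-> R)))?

6

P  Q  R  S     (R | S)  (Q <-> P)  ~(Q <-> P)  (S & P)  ((S & P) <-> R)  φ
F  F  F  F        F         T          F          F            T         F
F  F  F  T        T         T          F          F            T         F
F  F  T  F        T         T          F          F            F         T
F  F  T  T        T         T          F          F            F         T
F  T  F  F        F         F          T          F            T         F
F  T  F  T        T         F          T          F            T         T
F  T  T  F        T         F          T          F            F         F
F  T  T  T        T         F          T          F            F         F
T  F  F  F        F         F          T          F            T         F
T  F  F  T        T         F          T          T            F         F
T  F  T  F        T         F          T          F            F         F
T  F  T  T        T         F          T          T            T         T
T  T  F  F        F         T          F          F            T         F
T  T  F  T        T         T          F          T            F         T
T  T  T  F        T         T          F          F            F         T
T  T  T  T        T         T          F          T            T         F
The formula is true on 6 of the 16 rows.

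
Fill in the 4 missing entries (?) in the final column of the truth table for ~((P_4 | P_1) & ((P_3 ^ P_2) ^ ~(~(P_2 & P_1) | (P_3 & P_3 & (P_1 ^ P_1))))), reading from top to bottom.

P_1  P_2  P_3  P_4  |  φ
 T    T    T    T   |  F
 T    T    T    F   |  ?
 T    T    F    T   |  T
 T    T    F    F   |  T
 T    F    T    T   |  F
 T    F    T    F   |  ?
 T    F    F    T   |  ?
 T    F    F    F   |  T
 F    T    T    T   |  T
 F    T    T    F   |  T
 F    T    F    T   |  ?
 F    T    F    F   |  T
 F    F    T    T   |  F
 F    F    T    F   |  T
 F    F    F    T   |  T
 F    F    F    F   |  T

F, F, T, F

Row P_1=T, P_2=T, P_3=T, P_4=F: (P_4 | P_1) = T, ((P_3 ^ P_2) ^ ~(~(P_2 & P_1) | (P_3 & P_3 & (P_1 ^ P_1)))) = T, ((P_4 | P_1) & ((P_3 ^ P_2) ^ ~(~(P_2 & P_1) | (P_3 & P_3 & (P_1 ^ P_1))))) = T, so the formula = F.
Row P_1=T, P_2=F, P_3=T, P_4=F: (P_4 | P_1) = T, ((P_3 ^ P_2) ^ ~(~(P_2 & P_1) | (P_3 & P_3 & (P_1 ^ P_1)))) = T, ((P_4 | P_1) & ((P_3 ^ P_2) ^ ~(~(P_2 & P_1) | (P_3 & P_3 & (P_1 ^ P_1))))) = T, so the formula = F.
Row P_1=T, P_2=F, P_3=F, P_4=T: (P_4 | P_1) = T, ((P_3 ^ P_2) ^ ~(~(P_2 & P_1) | (P_3 & P_3 & (P_1 ^ P_1)))) = F, ((P_4 | P_1) & ((P_3 ^ P_2) ^ ~(~(P_2 & P_1) | (P_3 & P_3 & (P_1 ^ P_1))))) = F, so the formula = T.
Row P_1=F, P_2=T, P_3=F, P_4=T: (P_4 | P_1) = T, ((P_3 ^ P_2) ^ ~(~(P_2 & P_1) | (P_3 & P_3 & (P_1 ^ P_1)))) = T, ((P_4 | P_1) & ((P_3 ^ P_2) ^ ~(~(P_2 & P_1) | (P_3 & P_3 & (P_1 ^ P_1))))) = T, so the formula = F.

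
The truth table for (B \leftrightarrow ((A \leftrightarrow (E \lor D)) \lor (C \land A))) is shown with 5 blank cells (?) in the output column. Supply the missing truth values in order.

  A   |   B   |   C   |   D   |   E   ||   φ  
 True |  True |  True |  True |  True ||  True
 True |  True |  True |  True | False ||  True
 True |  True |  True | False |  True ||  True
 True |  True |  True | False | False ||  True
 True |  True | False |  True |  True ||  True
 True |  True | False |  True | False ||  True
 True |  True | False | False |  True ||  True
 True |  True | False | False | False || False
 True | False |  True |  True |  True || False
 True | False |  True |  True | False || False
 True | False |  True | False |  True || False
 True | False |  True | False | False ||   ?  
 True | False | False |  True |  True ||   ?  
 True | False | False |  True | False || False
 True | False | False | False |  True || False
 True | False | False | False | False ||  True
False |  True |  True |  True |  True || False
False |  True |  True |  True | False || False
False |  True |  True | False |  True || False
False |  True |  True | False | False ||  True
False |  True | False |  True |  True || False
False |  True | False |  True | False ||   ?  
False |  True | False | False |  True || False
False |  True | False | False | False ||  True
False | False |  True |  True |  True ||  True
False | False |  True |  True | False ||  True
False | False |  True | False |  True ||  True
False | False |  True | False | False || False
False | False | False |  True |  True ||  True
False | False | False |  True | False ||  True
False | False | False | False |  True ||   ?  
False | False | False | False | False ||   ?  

False, False, False, True, False

Row A=True, B=False, C=True, D=False, E=False: ((A \leftrightarrow (E \lor D)) \lor (C \land A)) = True, so the formula = False.
Row A=True, B=False, C=False, D=True, E=True: ((A \leftrightarrow (E \lor D)) \lor (C \land A)) = True, so the formula = False.
Row A=False, B=True, C=False, D=True, E=False: ((A \leftrightarrow (E \lor D)) \lor (C \land A)) = False, so the formula = False.
Row A=False, B=False, C=False, D=False, E=True: ((A \leftrightarrow (E \lor D)) \lor (C \land A)) = False, so the formula = True.
Row A=False, B=False, C=False, D=False, E=False: ((A \leftrightarrow (E \lor D)) \lor (C \land A)) = True, so the formula = False.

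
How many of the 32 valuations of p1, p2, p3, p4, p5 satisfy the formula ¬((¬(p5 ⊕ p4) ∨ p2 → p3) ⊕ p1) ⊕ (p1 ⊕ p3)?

28

p1  p2  p3  p4  p5  |  φ
F   F   F   F   F   |  T
F   F   F   F   T   |  F
F   F   F   T   F   |  F
F   F   F   T   T   |  T
F   F   T   F   F   |  T
F   F   T   F   T   |  T
F   F   T   T   F   |  T
F   F   T   T   T   |  T
F   T   F   F   F   |  T
F   T   F   F   T   |  T
F   T   F   T   F   |  T
F   T   F   T   T   |  T
F   T   T   F   F   |  T
F   T   T   F   T   |  T
F   T   T   T   F   |  T
F   T   T   T   T   |  T
T   F   F   F   F   |  T
T   F   F   F   T   |  F
T   F   F   T   F   |  F
T   F   F   T   T   |  T
T   F   T   F   F   |  T
T   F   T   F   T   |  T
T   F   T   T   F   |  T
T   F   T   T   T   |  T
T   T   F   F   F   |  T
T   T   F   F   T   |  T
T   T   F   T   F   |  T
T   T   F   T   T   |  T
T   T   T   F   F   |  T
T   T   T   F   T   |  T
T   T   T   T   F   |  T
T   T   T   T   T   |  T
The formula is true on 28 of the 32 rows.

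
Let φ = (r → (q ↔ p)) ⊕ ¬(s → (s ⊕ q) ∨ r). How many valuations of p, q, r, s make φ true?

10

p  q  r  s  |  φ
T  T  T  T  |  T
T  T  T  F  |  T
T  T  F  T  |  F
T  T  F  F  |  T
T  F  T  T  |  F
T  F  T  F  |  F
T  F  F  T  |  T
T  F  F  F  |  T
F  T  T  T  |  F
F  T  T  F  |  F
F  T  F  T  |  F
F  T  F  F  |  T
F  F  T  T  |  T
F  F  T  F  |  T
F  F  F  T  |  T
F  F  F  F  |  T
The formula is true on 10 of the 16 rows.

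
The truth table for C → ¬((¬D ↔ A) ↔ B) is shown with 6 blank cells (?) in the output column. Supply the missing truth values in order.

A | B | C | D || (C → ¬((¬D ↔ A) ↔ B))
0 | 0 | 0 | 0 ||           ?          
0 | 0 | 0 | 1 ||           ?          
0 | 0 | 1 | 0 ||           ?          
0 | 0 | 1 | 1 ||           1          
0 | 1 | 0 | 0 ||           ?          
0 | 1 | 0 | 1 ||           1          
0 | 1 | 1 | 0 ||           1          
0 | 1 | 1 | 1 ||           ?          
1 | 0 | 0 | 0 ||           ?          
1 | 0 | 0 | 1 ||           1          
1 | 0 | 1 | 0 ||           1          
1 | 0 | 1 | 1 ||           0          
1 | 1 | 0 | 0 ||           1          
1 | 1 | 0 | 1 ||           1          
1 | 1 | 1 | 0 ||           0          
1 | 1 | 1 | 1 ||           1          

Row A=0, B=0, C=0, D=0: ¬((¬D ↔ A) ↔ B) = 0, so (C → ¬((¬D ↔ A) ↔ B)) = 1.
Row A=0, B=0, C=0, D=1: ¬((¬D ↔ A) ↔ B) = 1, so (C → ¬((¬D ↔ A) ↔ B)) = 1.
Row A=0, B=0, C=1, D=0: ¬((¬D ↔ A) ↔ B) = 0, so (C → ¬((¬D ↔ A) ↔ B)) = 0.
Row A=0, B=1, C=0, D=0: ¬((¬D ↔ A) ↔ B) = 1, so (C → ¬((¬D ↔ A) ↔ B)) = 1.
Row A=0, B=1, C=1, D=1: ¬((¬D ↔ A) ↔ B) = 0, so (C → ¬((¬D ↔ A) ↔ B)) = 0.
Row A=1, B=0, C=0, D=0: ¬((¬D ↔ A) ↔ B) = 1, so (C → ¬((¬D ↔ A) ↔ B)) = 1.

1, 1, 0, 1, 0, 1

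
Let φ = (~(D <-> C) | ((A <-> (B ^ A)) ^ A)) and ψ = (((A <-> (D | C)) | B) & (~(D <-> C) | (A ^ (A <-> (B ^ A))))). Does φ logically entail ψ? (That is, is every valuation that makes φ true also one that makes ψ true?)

A | B | C | D || φ | ψ
1 | 1 | 1 | 1 || 1 | 1
1 | 1 | 1 | 0 || 1 | 1
1 | 1 | 0 | 1 || 1 | 1
1 | 1 | 0 | 0 || 1 | 1
1 | 0 | 1 | 1 || 0 | 0
1 | 0 | 1 | 0 || 1 | 1
1 | 0 | 0 | 1 || 1 | 1
1 | 0 | 0 | 0 || 0 | 0
0 | 1 | 1 | 1 || 0 | 0
0 | 1 | 1 | 0 || 1 | 1
0 | 1 | 0 | 1 || 1 | 1
0 | 1 | 0 | 0 || 0 | 0
0 | 0 | 1 | 1 || 1 | 0
0 | 0 | 1 | 0 || 1 | 0
0 | 0 | 0 | 1 || 1 | 0
0 | 0 | 0 | 0 || 1 | 1
At A=0, B=0, C=1, D=1 we have φ true but ψ false, so φ does not entail ψ.

no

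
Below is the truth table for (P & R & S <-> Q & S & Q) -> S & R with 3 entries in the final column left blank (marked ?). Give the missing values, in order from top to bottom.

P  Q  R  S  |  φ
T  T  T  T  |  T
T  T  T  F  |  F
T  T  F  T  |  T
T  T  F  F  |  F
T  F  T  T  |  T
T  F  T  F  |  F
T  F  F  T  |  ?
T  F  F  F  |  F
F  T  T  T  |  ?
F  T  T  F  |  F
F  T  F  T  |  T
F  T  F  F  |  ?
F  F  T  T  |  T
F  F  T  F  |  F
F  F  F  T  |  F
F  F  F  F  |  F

Row P=T, Q=F, R=F, S=T: (P & R & S <-> Q & S & Q) = T, (S & R) = F, so the formula = F.
Row P=F, Q=T, R=T, S=T: (P & R & S <-> Q & S & Q) = F, (S & R) = T, so the formula = T.
Row P=F, Q=T, R=F, S=F: (P & R & S <-> Q & S & Q) = T, (S & R) = F, so the formula = F.

F, T, F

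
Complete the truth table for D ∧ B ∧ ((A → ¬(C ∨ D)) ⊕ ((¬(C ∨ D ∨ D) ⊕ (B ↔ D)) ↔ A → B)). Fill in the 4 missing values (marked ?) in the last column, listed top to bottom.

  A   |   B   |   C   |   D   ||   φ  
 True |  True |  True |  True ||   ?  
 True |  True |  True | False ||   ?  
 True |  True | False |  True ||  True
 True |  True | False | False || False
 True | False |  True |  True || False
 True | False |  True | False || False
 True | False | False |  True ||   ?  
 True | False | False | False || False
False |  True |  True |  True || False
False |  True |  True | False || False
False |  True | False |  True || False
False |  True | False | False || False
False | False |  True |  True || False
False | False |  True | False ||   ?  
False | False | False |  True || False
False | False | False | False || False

True, False, False, False

Row A=True, B=True, C=True, D=True: (D ∧ B) = True, ((A → ¬(C ∨ D)) ⊕ ((¬(C ∨ D ∨ D) ⊕ (B ↔ D)) ↔ A → B)) = True, so the formula = True.
Row A=True, B=True, C=True, D=False: (D ∧ B) = False, ((A → ¬(C ∨ D)) ⊕ ((¬(C ∨ D ∨ D) ⊕ (B ↔ D)) ↔ A → B)) = False, so the formula = False.
Row A=True, B=False, C=False, D=True: (D ∧ B) = False, ((A → ¬(C ∨ D)) ⊕ ((¬(C ∨ D ∨ D) ⊕ (B ↔ D)) ↔ A → B)) = True, so the formula = False.
Row A=False, B=False, C=True, D=False: (D ∧ B) = False, ((A → ¬(C ∨ D)) ⊕ ((¬(C ∨ D ∨ D) ⊕ (B ↔ D)) ↔ A → B)) = False, so the formula = False.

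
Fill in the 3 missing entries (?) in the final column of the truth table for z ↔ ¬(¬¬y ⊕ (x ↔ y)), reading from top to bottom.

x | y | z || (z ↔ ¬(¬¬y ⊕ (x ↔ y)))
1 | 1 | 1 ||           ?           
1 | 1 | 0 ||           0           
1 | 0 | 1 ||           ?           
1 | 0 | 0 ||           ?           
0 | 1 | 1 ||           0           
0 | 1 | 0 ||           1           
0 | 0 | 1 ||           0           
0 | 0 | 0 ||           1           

Row x=1, y=1, z=1: ¬(¬¬y ⊕ (x ↔ y)) = 1, so (z ↔ ¬(¬¬y ⊕ (x ↔ y))) = 1.
Row x=1, y=0, z=1: ¬(¬¬y ⊕ (x ↔ y)) = 1, so (z ↔ ¬(¬¬y ⊕ (x ↔ y))) = 1.
Row x=1, y=0, z=0: ¬(¬¬y ⊕ (x ↔ y)) = 1, so (z ↔ ¬(¬¬y ⊕ (x ↔ y))) = 0.

1, 1, 0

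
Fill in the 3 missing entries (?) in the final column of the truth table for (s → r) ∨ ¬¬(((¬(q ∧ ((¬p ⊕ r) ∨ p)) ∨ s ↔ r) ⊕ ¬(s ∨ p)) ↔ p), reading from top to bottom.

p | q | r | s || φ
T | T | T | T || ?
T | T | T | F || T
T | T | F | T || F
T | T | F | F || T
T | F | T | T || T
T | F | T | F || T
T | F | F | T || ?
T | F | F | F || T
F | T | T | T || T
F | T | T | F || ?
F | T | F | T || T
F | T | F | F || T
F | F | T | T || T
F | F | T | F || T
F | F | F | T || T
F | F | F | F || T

T, F, T

Row p=T, q=T, r=T, s=T: (s → r) = T, ¬¬(((¬(q ∧ ((¬p ⊕ r) ∨ p)) ∨ s ↔ r) ⊕ ¬(s ∨ p)) ↔ p) = T, so the formula = T.
Row p=T, q=F, r=F, s=T: (s → r) = F, ¬¬(((¬(q ∧ ((¬p ⊕ r) ∨ p)) ∨ s ↔ r) ⊕ ¬(s ∨ p)) ↔ p) = F, so the formula = F.
Row p=F, q=T, r=T, s=F: (s → r) = T, ¬¬(((¬(q ∧ ((¬p ⊕ r) ∨ p)) ∨ s ↔ r) ⊕ ¬(s ∨ p)) ↔ p) = T, so the formula = T.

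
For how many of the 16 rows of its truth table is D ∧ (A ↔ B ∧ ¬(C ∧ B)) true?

A  B  C  D  |  (D ∧ (A ↔ (B ∧ ¬(C ∧ B))))
T  T  T  T  |              F             
T  T  T  F  |              F             
T  T  F  T  |              T             
T  T  F  F  |              F             
T  F  T  T  |              F             
T  F  T  F  |              F             
T  F  F  T  |              F             
T  F  F  F  |              F             
F  T  T  T  |              T             
F  T  T  F  |              F             
F  T  F  T  |              F             
F  T  F  F  |              F             
F  F  T  T  |              T             
F  F  T  F  |              F             
F  F  F  T  |              T             
F  F  F  F  |              F             
The formula is true on 4 of the 16 rows.

4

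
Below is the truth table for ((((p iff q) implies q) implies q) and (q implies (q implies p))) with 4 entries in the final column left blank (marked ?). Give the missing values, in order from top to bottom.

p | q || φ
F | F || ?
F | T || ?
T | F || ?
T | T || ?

T, F, F, T

Row p=F, q=F: (((p iff q) implies q) implies q) = T, (q implies (q implies p)) = T, so the formula = T.
Row p=F, q=T: (((p iff q) implies q) implies q) = T, (q implies (q implies p)) = F, so the formula = F.
Row p=T, q=F: (((p iff q) implies q) implies q) = F, (q implies (q implies p)) = T, so the formula = F.
Row p=T, q=T: (((p iff q) implies q) implies q) = T, (q implies (q implies p)) = T, so the formula = T.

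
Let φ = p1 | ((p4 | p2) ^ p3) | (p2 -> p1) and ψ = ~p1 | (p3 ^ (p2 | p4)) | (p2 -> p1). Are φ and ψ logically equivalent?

not equivalent

  p1     p2     p3     p4   |    φ      ψ  
False  False  False  False  |   True   True
False  False  False   True  |   True   True
False  False   True  False  |   True   True
False  False   True   True  |   True   True
False   True  False  False  |   True   True
False   True  False   True  |   True   True
False   True   True  False  |  False   True
False   True   True   True  |  False   True
 True  False  False  False  |   True   True
 True  False  False   True  |   True   True
 True  False   True  False  |   True   True
 True  False   True   True  |   True   True
 True   True  False  False  |   True   True
 True   True  False   True  |   True   True
 True   True   True  False  |   True   True
 True   True   True   True  |   True   True
The columns differ at p1=False, p2=True, p3=True, p4=False (φ=False, ψ=True), so they are not equivalent.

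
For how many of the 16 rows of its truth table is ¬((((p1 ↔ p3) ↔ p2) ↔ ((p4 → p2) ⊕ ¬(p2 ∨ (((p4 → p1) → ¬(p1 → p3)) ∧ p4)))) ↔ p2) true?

7

  p1  |   p2  |   p3  |   p4  | (p1 ↔ p3) | ((p1 ↔ p3) ↔ p2) | (p4 → p2) | (p4 → p1) | (p1 → p3) | ¬(p1 → p3) | ((p4 → p1) → ¬(p1 → p3)) |   φ  
----- | ----- | ----- | ----- | --------- | ---------------- | --------- | --------- | --------- | ---------- | ------------------------ | -----
 True |  True |  True |  True |    True   |       True       |    True   |    True   |    True   |   False    |          False           | False
 True |  True |  True | False |    True   |       True       |    True   |    True   |    True   |   False    |          False           | False
 True |  True | False |  True |   False   |      False       |    True   |    True   |   False   |    True    |           True           |  True
 True |  True | False | False |   False   |      False       |    True   |    True   |   False   |    True    |           True           |  True
 True | False |  True |  True |    True   |      False       |   False   |    True   |    True   |   False    |          False           | False
 True | False |  True | False |    True   |      False       |    True   |    True   |    True   |   False    |          False           |  True
 True | False | False |  True |   False   |       True       |   False   |    True   |   False   |    True    |           True           | False
 True | False | False | False |   False   |       True       |    True   |    True   |   False   |    True    |           True           | False
False |  True |  True |  True |   False   |      False       |    True   |   False   |    True   |   False    |           True           |  True
False |  True |  True | False |   False   |      False       |    True   |    True   |    True   |   False    |          False           |  True
False |  True | False |  True |    True   |       True       |    True   |   False   |    True   |   False    |           True           | False
False |  True | False | False |    True   |       True       |    True   |    True   |    True   |   False    |          False           | False
False | False |  True |  True |   False   |       True       |   False   |   False   |    True   |   False    |           True           | False
False | False |  True | False |   False   |       True       |    True   |    True   |    True   |   False    |          False           | False
False | False | False |  True |    True   |      False       |   False   |   False   |    True   |   False    |           True           |  True
False | False | False | False |    True   |      False       |    True   |    True   |    True   |   False    |          False           |  True
The formula is true on 7 of the 16 rows.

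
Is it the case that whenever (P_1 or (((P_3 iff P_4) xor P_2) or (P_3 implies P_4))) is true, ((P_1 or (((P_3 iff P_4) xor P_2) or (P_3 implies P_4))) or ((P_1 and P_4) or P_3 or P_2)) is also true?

yes

 P_1  |  P_2  |  P_3  |  P_4  ||   φ   |   ψ  
 True |  True |  True |  True ||  True |  True
 True |  True |  True | False ||  True |  True
 True |  True | False |  True ||  True |  True
 True |  True | False | False ||  True |  True
 True | False |  True |  True ||  True |  True
 True | False |  True | False ||  True |  True
 True | False | False |  True ||  True |  True
 True | False | False | False ||  True |  True
False |  True |  True |  True ||  True |  True
False |  True |  True | False ||  True |  True
False |  True | False |  True ||  True |  True
False |  True | False | False ||  True |  True
False | False |  True |  True ||  True |  True
False | False |  True | False || False |  True
False | False | False |  True ||  True |  True
False | False | False | False ||  True |  True
In every row where φ is true, ψ is also true, so φ ⊨ ψ.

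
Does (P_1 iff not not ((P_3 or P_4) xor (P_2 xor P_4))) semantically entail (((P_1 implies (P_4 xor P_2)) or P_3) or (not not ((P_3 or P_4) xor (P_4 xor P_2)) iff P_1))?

yes

P_1 | P_2 | P_3 | P_4 || φ | ψ
 F  |  F  |  F  |  F  || T | T
 F  |  F  |  F  |  T  || T | T
 F  |  F  |  T  |  F  || F | T
 F  |  F  |  T  |  T  || T | T
 F  |  T  |  F  |  F  || F | T
 F  |  T  |  F  |  T  || F | T
 F  |  T  |  T  |  F  || T | T
 F  |  T  |  T  |  T  || F | T
 T  |  F  |  F  |  F  || F | F
 T  |  F  |  F  |  T  || F | T
 T  |  F  |  T  |  F  || T | T
 T  |  F  |  T  |  T  || F | T
 T  |  T  |  F  |  F  || T | T
 T  |  T  |  F  |  T  || T | T
 T  |  T  |  T  |  F  || F | T
 T  |  T  |  T  |  T  || T | T
In every row where φ is true, ψ is also true, so φ ⊨ ψ.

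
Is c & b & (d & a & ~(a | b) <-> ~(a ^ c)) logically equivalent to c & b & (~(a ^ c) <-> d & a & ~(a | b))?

a | b | c | d || φ | ψ
T | T | T | T || F | F
T | T | T | F || F | F
T | T | F | T || F | F
T | T | F | F || F | F
T | F | T | T || F | F
T | F | T | F || F | F
T | F | F | T || F | F
T | F | F | F || F | F
F | T | T | T || T | T
F | T | T | F || T | T
F | T | F | T || F | F
F | T | F | F || F | F
F | F | T | T || F | F
F | F | T | F || F | F
F | F | F | T || F | F
F | F | F | F || F | F
The columns for φ and ψ agree on every row, so they are logically equivalent.

equivalent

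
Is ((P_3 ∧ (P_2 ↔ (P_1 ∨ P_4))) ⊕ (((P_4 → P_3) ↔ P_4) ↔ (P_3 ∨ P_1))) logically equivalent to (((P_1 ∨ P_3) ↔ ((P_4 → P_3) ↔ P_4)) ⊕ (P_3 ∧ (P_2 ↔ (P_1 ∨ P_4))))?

equivalent

P_1  P_2  P_3  P_4  |  φ  ψ
 T    T    T    T   |  F  F
 T    T    T    F   |  T  T
 T    T    F    T   |  F  F
 T    T    F    F   |  F  F
 T    F    T    T   |  T  T
 T    F    T    F   |  F  F
 T    F    F    T   |  F  F
 T    F    F    F   |  F  F
 F    T    T    T   |  F  F
 F    T    T    F   |  F  F
 F    T    F    T   |  T  T
 F    T    F    F   |  T  T
 F    F    T    T   |  T  T
 F    F    T    F   |  T  T
 F    F    F    T   |  T  T
 F    F    F    F   |  T  T
The columns for φ and ψ agree on every row, so they are logically equivalent.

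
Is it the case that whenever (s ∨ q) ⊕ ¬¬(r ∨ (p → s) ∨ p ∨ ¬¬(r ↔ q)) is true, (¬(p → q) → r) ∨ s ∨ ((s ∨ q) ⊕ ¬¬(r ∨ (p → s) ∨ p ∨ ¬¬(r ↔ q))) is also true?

p  q  r  s  |  φ  ψ
T  T  T  T  |  F  T
T  T  T  F  |  F  T
T  T  F  T  |  F  T
T  T  F  F  |  F  T
T  F  T  T  |  F  T
T  F  T  F  |  T  T
T  F  F  T  |  F  T
T  F  F  F  |  T  T
F  T  T  T  |  F  T
F  T  T  F  |  F  T
F  T  F  T  |  F  T
F  T  F  F  |  F  T
F  F  T  T  |  F  T
F  F  T  F  |  T  T
F  F  F  T  |  F  T
F  F  F  F  |  T  T
In every row where φ is true, ψ is also true, so φ ⊨ ψ.

yes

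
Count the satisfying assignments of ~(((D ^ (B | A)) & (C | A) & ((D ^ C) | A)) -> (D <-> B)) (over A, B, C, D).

  A   |   B   |   C   |   D   |   φ  
----- | ----- | ----- | ----- | -----
 True |  True |  True |  True | False
 True |  True |  True | False |  True
 True |  True | False |  True | False
 True |  True | False | False |  True
 True | False |  True |  True | False
 True | False |  True | False | False
 True | False | False |  True | False
 True | False | False | False | False
False |  True |  True |  True | False
False |  True |  True | False |  True
False |  True | False |  True | False
False |  True | False | False | False
False | False |  True |  True | False
False | False |  True | False | False
False | False | False |  True | False
False | False | False | False | False
The formula is true on 3 of the 16 rows.

3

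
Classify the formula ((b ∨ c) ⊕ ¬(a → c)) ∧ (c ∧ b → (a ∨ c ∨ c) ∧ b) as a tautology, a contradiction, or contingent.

a | b | c || (b ∨ c) | (a → c) | ¬(a → c) | ((b ∨ c) ⊕ ¬(a → c)) | (c ∧ b) | (c ∨ c) | (a ∨ (c ∨ c)) | ((a ∨ (c ∨ c)) ∧ b) | φ
T | T | T ||    T    |    T    |    F     |          T           |    T    |    T    |       T       |          T          | T
T | T | F ||    T    |    F    |    T     |          F           |    F    |    F    |       T       |          T          | F
T | F | T ||    T    |    T    |    F     |          T           |    F    |    T    |       T       |          F          | T
T | F | F ||    F    |    F    |    T     |          T           |    F    |    F    |       T       |          F          | T
F | T | T ||    T    |    T    |    F     |          T           |    T    |    T    |       T       |          T          | T
F | T | F ||    T    |    T    |    F     |          T           |    F    |    F    |       F       |          F          | T
F | F | T ||    T    |    T    |    F     |          T           |    F    |    T    |       T       |          F          | T
F | F | F ||    F    |    T    |    F     |          F           |    F    |    F    |       F       |          F          | F
6 of 8 rows are T, so the formula is contingent.

contingent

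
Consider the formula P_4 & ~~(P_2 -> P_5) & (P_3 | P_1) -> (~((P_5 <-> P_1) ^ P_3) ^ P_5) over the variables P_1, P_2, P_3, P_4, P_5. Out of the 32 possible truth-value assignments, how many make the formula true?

P_1  P_2  P_3  P_4  P_5  |  φ
 F    F    F    F    F   |  T
 F    F    F    F    T   |  T
 F    F    F    T    F   |  T
 F    F    F    T    T   |  T
 F    F    T    F    F   |  T
 F    F    T    F    T   |  T
 F    F    T    T    F   |  T
 F    F    T    T    T   |  T
 F    T    F    F    F   |  T
 F    T    F    F    T   |  T
 F    T    F    T    F   |  T
 F    T    F    T    T   |  T
 F    T    T    F    F   |  T
 F    T    T    F    T   |  T
 F    T    T    T    F   |  T
 F    T    T    T    T   |  T
 T    F    F    F    F   |  T
 T    F    F    F    T   |  T
 T    F    F    T    F   |  T
 T    F    F    T    T   |  T
 T    F    T    F    F   |  T
 T    F    T    F    T   |  T
 T    F    T    T    F   |  F
 T    F    T    T    T   |  F
 T    T    F    F    F   |  T
 T    T    F    F    T   |  T
 T    T    F    T    F   |  T
 T    T    F    T    T   |  T
 T    T    T    F    F   |  T
 T    T    T    F    T   |  T
 T    T    T    T    F   |  T
 T    T    T    T    T   |  F
The formula is true on 29 of the 32 rows.

29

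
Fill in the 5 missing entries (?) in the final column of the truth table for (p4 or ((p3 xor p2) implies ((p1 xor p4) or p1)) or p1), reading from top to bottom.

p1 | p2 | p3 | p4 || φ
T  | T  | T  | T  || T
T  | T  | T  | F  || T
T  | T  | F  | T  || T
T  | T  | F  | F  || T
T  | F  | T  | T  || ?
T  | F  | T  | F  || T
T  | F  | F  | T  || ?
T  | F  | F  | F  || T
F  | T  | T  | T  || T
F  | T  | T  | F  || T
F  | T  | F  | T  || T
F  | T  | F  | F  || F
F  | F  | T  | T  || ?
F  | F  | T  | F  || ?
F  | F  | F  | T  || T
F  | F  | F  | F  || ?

Row p1=T, p2=F, p3=T, p4=T: ((p3 xor p2) implies ((p1 xor p4) or p1)) = T, so the formula = T.
Row p1=T, p2=F, p3=F, p4=T: ((p3 xor p2) implies ((p1 xor p4) or p1)) = T, so the formula = T.
Row p1=F, p2=F, p3=T, p4=T: ((p3 xor p2) implies ((p1 xor p4) or p1)) = T, so the formula = T.
Row p1=F, p2=F, p3=T, p4=F: ((p3 xor p2) implies ((p1 xor p4) or p1)) = F, so the formula = F.
Row p1=F, p2=F, p3=F, p4=F: ((p3 xor p2) implies ((p1 xor p4) or p1)) = T, so the formula = T.

T, T, T, F, T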